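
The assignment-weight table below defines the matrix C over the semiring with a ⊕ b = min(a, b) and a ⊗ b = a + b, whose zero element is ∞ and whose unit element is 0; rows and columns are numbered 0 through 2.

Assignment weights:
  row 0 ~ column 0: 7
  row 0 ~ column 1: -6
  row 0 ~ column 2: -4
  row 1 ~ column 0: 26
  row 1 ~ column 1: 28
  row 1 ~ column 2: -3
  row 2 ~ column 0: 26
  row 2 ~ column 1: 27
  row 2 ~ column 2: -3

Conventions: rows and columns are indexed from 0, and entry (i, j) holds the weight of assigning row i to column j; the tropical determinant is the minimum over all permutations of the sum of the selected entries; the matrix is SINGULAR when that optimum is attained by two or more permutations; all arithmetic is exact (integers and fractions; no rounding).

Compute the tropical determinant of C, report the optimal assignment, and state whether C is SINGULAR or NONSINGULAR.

σ = (0, 1, 2): 7 + 28 + (-3) = 32
σ = (0, 2, 1): 7 + (-3) + 27 = 31
σ = (1, 0, 2): (-6) + 26 + (-3) = 17
σ = (1, 2, 0): (-6) + (-3) + 26 = 17
σ = (2, 0, 1): (-4) + 26 + 27 = 49
σ = (2, 1, 0): (-4) + 28 + 26 = 50
Optimal value attained by: σ = (1, 0, 2).
Answer: det⊕(C) = 17; verdict: SINGULAR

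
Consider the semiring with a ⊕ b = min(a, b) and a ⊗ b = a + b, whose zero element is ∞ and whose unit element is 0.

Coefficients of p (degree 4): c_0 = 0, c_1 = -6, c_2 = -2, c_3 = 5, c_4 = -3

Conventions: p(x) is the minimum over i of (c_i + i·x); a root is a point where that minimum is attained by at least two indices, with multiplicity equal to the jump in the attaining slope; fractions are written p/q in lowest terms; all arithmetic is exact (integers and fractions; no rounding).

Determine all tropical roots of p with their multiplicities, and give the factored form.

hull edge (i=0, c=0) to (i=1, c=-6): slope -6, span 1
hull edge (i=1, c=-6) to (i=4, c=-3): slope 1, span 3
Factored form: p(x) = -3 ⊗ (x ⊕ (-1)) ⊗ (x ⊕ (-1)) ⊗ (x ⊕ (-1)) ⊗ (x ⊕ 6)
Answer: roots = -1 (mult 3), 6 (mult 1)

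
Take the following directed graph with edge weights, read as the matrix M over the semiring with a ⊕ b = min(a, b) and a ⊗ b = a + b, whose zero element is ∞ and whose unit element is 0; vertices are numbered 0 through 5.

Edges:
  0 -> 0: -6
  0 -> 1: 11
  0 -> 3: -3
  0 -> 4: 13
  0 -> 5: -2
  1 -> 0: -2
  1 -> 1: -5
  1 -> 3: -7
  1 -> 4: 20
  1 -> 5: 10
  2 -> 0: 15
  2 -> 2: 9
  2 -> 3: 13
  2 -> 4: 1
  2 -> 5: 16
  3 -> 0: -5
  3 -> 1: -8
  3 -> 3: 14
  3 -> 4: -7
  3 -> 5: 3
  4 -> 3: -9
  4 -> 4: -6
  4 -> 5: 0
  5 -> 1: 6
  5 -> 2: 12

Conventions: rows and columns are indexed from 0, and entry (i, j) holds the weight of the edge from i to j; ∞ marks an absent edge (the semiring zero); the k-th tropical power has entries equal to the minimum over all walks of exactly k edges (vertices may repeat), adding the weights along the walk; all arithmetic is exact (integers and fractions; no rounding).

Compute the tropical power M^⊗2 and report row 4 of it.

M^⊗2:
  [-12, -11, 10, -9, -10, -8]
  [-12, -15, 22, -12, -14, -4]
  [8, 5, 18, -8, -5, 1]
  [-11, -13, 15, -16, -13, -7]
  [-14, -17, 12, -15, -16, -6]
  [4, 1, 21, -1, 13, 16]
Answer: row 4 of M^⊗2 = [-14, -17, 12, -15, -16, -6]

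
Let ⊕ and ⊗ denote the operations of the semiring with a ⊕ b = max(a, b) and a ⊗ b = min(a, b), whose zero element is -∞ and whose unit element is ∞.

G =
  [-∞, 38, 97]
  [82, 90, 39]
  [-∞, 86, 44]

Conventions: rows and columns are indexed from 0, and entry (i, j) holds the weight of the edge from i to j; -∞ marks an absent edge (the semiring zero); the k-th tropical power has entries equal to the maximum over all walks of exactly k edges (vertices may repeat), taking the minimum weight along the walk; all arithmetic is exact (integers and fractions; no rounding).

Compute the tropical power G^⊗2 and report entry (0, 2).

G^⊗2:
  [38, 86, 44]
  [82, 90, 82]
  [82, 86, 44]
Key observation: the optimum is the walk 0->2->2, with weight 97 min 44 = 44.
Optimal value attained by: walk 0->2->2.
Answer: (G^⊗2)[0][2] = 44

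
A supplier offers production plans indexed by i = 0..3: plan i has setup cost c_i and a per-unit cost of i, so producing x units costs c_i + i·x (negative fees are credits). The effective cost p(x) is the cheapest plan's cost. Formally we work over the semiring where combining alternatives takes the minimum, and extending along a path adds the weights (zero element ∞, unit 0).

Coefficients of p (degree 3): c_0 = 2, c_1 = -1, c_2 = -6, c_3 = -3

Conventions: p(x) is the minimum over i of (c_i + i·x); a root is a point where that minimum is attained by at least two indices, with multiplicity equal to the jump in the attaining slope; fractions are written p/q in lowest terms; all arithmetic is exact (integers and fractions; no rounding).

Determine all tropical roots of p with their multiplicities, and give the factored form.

hull edge (i=0, c=2) to (i=2, c=-6): slope -4, span 2
hull edge (i=2, c=-6) to (i=3, c=-3): slope 3, span 1
Factored form: p(x) = -3 ⊗ (x ⊕ (-3)) ⊗ (x ⊕ 4) ⊗ (x ⊕ 4)
Answer: roots = -3 (mult 1), 4 (mult 2)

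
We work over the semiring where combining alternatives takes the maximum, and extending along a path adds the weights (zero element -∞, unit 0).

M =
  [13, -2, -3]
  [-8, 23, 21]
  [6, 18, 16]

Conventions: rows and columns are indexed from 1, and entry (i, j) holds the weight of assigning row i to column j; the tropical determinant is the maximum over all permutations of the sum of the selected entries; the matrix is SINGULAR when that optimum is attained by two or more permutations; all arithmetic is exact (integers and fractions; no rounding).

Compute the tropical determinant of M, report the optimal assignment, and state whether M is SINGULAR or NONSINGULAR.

σ = (1, 2, 3): 13 + 23 + 16 = 52
σ = (1, 3, 2): 13 + 21 + 18 = 52
σ = (2, 1, 3): (-2) + (-8) + 16 = 6
σ = (2, 3, 1): (-2) + 21 + 6 = 25
σ = (3, 1, 2): (-3) + (-8) + 18 = 7
σ = (3, 2, 1): (-3) + 23 + 6 = 26
Optimal value attained by: σ = (1, 2, 3).
Answer: det⊕(M) = 52; verdict: SINGULAR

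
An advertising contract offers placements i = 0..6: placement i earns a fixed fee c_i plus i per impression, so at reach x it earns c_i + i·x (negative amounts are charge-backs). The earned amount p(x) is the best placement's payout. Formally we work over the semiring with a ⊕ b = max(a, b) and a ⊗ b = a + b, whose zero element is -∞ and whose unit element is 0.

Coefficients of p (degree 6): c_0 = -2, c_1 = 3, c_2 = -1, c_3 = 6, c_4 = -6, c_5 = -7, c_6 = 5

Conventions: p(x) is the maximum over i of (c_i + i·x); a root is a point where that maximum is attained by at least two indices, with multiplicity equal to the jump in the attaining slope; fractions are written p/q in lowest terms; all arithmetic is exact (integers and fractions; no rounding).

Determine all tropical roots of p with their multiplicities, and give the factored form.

hull edge (i=0, c=-2) to (i=1, c=3): slope 5, span 1
hull edge (i=1, c=3) to (i=3, c=6): slope 3/2, span 2
hull edge (i=3, c=6) to (i=6, c=5): slope -1/3, span 3
Factored form: p(x) = 5 ⊗ (x ⊕ (-5)) ⊗ (x ⊕ (-3/2)) ⊗ (x ⊕ (-3/2)) ⊗ (x ⊕ 1/3) ⊗ (x ⊕ 1/3) ⊗ (x ⊕ 1/3)
Answer: roots = -5 (mult 1), -3/2 (mult 2), 1/3 (mult 3)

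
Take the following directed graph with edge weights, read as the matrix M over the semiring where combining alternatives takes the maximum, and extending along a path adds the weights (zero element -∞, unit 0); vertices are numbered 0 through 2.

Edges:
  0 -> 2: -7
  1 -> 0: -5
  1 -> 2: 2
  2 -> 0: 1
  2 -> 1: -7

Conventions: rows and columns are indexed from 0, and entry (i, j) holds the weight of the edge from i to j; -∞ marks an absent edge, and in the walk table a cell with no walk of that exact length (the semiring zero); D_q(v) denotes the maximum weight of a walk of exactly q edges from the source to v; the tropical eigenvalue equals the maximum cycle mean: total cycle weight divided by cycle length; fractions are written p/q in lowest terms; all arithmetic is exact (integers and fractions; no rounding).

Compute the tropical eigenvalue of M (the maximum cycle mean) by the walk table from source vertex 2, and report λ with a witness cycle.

q=0: [-∞, -∞, 0]
q=1: [1, -7, -∞]
q=2: [-12, -∞, -5]
q=3: [-4, -12, -19]
Optimal cycle mean attained by: cycle 1->2->1, total 2 + (-7), length 2.
Answer: λ = -5/2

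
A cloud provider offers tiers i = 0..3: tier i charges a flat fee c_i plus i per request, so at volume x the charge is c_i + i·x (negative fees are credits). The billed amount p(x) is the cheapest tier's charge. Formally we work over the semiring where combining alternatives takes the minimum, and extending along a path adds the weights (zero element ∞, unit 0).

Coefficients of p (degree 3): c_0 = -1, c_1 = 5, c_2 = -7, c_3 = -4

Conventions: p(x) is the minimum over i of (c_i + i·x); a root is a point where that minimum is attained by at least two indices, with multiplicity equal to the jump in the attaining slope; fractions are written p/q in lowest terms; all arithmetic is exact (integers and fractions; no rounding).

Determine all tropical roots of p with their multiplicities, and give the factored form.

hull edge (i=0, c=-1) to (i=2, c=-7): slope -3, span 2
hull edge (i=2, c=-7) to (i=3, c=-4): slope 3, span 1
Factored form: p(x) = -4 ⊗ (x ⊕ (-3)) ⊗ (x ⊕ 3) ⊗ (x ⊕ 3)
Answer: roots = -3 (mult 1), 3 (mult 2)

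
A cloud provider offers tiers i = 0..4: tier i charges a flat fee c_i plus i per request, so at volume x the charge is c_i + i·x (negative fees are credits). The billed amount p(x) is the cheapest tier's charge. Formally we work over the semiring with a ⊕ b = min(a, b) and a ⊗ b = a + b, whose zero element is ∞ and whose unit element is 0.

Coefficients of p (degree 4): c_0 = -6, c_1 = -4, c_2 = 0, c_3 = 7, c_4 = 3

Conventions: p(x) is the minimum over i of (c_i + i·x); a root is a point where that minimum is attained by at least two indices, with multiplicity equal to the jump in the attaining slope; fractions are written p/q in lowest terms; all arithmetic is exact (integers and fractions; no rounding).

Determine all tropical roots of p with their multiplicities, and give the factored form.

hull edge (i=0, c=-6) to (i=1, c=-4): slope 2, span 1
hull edge (i=1, c=-4) to (i=4, c=3): slope 7/3, span 3
Factored form: p(x) = 3 ⊗ (x ⊕ (-7/3)) ⊗ (x ⊕ (-7/3)) ⊗ (x ⊕ (-7/3)) ⊗ (x ⊕ (-2))
Answer: roots = -7/3 (mult 3), -2 (mult 1)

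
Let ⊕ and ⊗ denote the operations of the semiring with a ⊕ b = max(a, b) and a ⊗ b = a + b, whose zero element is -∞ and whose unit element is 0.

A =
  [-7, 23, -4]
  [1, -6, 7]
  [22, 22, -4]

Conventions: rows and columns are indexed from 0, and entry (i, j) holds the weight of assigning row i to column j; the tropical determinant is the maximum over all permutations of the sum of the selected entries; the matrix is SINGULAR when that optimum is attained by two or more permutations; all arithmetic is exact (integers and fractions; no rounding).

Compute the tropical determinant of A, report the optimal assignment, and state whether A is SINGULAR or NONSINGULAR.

σ = (0, 1, 2): (-7) + (-6) + (-4) = -17
σ = (0, 2, 1): (-7) + 7 + 22 = 22
σ = (1, 0, 2): 23 + 1 + (-4) = 20
σ = (1, 2, 0): 23 + 7 + 22 = 52
σ = (2, 0, 1): (-4) + 1 + 22 = 19
σ = (2, 1, 0): (-4) + (-6) + 22 = 12
Optimal value attained by: σ = (1, 2, 0).
Answer: det⊕(A) = 52; verdict: NONSINGULAR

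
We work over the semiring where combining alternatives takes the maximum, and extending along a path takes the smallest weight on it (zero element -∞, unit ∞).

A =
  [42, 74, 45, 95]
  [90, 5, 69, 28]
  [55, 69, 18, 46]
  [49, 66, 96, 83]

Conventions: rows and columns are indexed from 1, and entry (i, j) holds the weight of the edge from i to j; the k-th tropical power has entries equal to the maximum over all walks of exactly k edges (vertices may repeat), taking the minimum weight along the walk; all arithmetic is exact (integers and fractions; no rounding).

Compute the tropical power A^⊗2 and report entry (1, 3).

A^⊗2:
  [74, 66, 95, 83]
  [55, 74, 45, 90]
  [69, 55, 69, 55]
  [66, 69, 83, 83]
Key observation: the optimum is the walk 1->4->3, with weight 95 min 96 = 95.
Optimal value attained by: walk 1->4->3.
Answer: (A^⊗2)[1][3] = 95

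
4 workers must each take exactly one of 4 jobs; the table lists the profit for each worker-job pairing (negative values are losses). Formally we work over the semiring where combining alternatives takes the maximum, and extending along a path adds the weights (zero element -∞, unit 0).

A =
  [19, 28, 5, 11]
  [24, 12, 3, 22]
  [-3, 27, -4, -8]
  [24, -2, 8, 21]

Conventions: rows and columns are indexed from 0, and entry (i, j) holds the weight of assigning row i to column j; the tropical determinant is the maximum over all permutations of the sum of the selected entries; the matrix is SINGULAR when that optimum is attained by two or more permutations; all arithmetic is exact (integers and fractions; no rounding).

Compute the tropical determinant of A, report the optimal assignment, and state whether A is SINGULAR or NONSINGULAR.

σ = (0, 1, 2, 3): 19 + 12 + (-4) + 21 = 48
σ = (0, 1, 3, 2): 19 + 12 + (-8) + 8 = 31
σ = (0, 2, 1, 3): 19 + 3 + 27 + 21 = 70
σ = (0, 2, 3, 1): 19 + 3 + (-8) + (-2) = 12
σ = (0, 3, 1, 2): 19 + 22 + 27 + 8 = 76
σ = (0, 3, 2, 1): 19 + 22 + (-4) + (-2) = 35
σ = (1, 0, 2, 3): 28 + 24 + (-4) + 21 = 69
σ = (1, 0, 3, 2): 28 + 24 + (-8) + 8 = 52
σ = (1, 2, 0, 3): 28 + 3 + (-3) + 21 = 49
σ = (1, 2, 3, 0): 28 + 3 + (-8) + 24 = 47
σ = (1, 3, 0, 2): 28 + 22 + (-3) + 8 = 55
σ = (1, 3, 2, 0): 28 + 22 + (-4) + 24 = 70
σ = (2, 0, 1, 3): 5 + 24 + 27 + 21 = 77
σ = (2, 0, 3, 1): 5 + 24 + (-8) + (-2) = 19
σ = (2, 1, 0, 3): 5 + 12 + (-3) + 21 = 35
σ = (2, 1, 3, 0): 5 + 12 + (-8) + 24 = 33
σ = (2, 3, 0, 1): 5 + 22 + (-3) + (-2) = 22
σ = (2, 3, 1, 0): 5 + 22 + 27 + 24 = 78
σ = (3, 0, 1, 2): 11 + 24 + 27 + 8 = 70
σ = (3, 0, 2, 1): 11 + 24 + (-4) + (-2) = 29
σ = (3, 1, 0, 2): 11 + 12 + (-3) + 8 = 28
σ = (3, 1, 2, 0): 11 + 12 + (-4) + 24 = 43
σ = (3, 2, 0, 1): 11 + 3 + (-3) + (-2) = 9
σ = (3, 2, 1, 0): 11 + 3 + 27 + 24 = 65
Optimal value attained by: σ = (2, 3, 1, 0).
Answer: det⊕(A) = 78; verdict: NONSINGULAR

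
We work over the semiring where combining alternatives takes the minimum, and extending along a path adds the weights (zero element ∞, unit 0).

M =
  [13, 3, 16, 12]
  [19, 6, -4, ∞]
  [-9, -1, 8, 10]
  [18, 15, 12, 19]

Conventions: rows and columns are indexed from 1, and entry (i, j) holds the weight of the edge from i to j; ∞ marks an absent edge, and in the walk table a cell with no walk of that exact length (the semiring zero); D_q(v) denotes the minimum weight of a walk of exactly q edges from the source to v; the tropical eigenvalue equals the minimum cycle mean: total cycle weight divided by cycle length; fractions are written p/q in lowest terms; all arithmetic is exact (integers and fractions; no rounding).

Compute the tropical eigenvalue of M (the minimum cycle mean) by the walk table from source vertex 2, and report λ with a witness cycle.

q=0: [∞, 0, ∞, ∞]
q=1: [19, 6, -4, ∞]
q=2: [-13, -5, 2, 6]
q=3: [-7, -10, -9, -1]
q=4: [-18, -10, -14, 1]
Optimal cycle mean attained by: cycle 1->2->3->1, total 3 + (-4) + (-9), length 3.
Answer: λ = -10/3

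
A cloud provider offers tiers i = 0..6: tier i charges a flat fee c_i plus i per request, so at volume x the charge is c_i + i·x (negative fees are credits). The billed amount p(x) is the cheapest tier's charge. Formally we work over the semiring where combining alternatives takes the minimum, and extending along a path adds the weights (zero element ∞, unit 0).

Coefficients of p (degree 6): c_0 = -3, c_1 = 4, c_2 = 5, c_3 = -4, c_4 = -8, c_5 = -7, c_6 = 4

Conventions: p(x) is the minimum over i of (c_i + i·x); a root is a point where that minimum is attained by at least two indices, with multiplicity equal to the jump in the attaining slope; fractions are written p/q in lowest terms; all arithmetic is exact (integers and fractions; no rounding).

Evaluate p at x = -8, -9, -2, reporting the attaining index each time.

p(-8) = min(-3+0·(-8)=-3, 4+1·(-8)=-4, 5+2·(-8)=-11, -4+3·(-8)=-28, -8+4·(-8)=-40, -7+5·(-8)=-47, 4+6·(-8)=-44) = -47 (attained by i=5)
p(-9) = min(-3+0·(-9)=-3, 4+1·(-9)=-5, 5+2·(-9)=-13, -4+3·(-9)=-31, -8+4·(-9)=-44, -7+5·(-9)=-52, 4+6·(-9)=-50) = -52 (attained by i=5)
p(-2) = min(-3+0·(-2)=-3, 4+1·(-2)=2, 5+2·(-2)=1, -4+3·(-2)=-10, -8+4·(-2)=-16, -7+5·(-2)=-17, 4+6·(-2)=-8) = -17 (attained by i=5)
Answer: p(-8) = -47; p(-9) = -52; p(-2) = -17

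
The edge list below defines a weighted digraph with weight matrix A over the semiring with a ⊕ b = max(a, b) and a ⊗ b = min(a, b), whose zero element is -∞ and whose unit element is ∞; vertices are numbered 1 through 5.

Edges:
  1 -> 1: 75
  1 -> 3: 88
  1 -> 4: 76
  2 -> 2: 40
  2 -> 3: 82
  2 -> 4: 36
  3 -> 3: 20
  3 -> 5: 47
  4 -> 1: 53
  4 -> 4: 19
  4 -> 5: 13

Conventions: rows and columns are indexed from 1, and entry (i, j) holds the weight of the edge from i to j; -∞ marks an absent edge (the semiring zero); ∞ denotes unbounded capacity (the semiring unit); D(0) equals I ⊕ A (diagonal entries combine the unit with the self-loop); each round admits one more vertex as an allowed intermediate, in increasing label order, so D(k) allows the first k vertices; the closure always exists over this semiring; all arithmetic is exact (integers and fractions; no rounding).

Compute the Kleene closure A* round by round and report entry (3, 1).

D(0):
  [∞, -∞, 88, 76, -∞]
  [-∞, ∞, 82, 36, -∞]
  [-∞, -∞, ∞, -∞, 47]
  [53, -∞, -∞, ∞, 13]
  [-∞, -∞, -∞, -∞, ∞]
D(1):
  [∞, -∞, 88, 76, -∞]
  [-∞, ∞, 82, 36, -∞]
  [-∞, -∞, ∞, -∞, 47]
  [53, -∞, 53, ∞, 13]
  [-∞, -∞, -∞, -∞, ∞]
D(2):
  [∞, -∞, 88, 76, -∞]
  [-∞, ∞, 82, 36, -∞]
  [-∞, -∞, ∞, -∞, 47]
  [53, -∞, 53, ∞, 13]
  [-∞, -∞, -∞, -∞, ∞]
D(3):
  [∞, -∞, 88, 76, 47]
  [-∞, ∞, 82, 36, 47]
  [-∞, -∞, ∞, -∞, 47]
  [53, -∞, 53, ∞, 47]
  [-∞, -∞, -∞, -∞, ∞]
D(4):
  [∞, -∞, 88, 76, 47]
  [36, ∞, 82, 36, 47]
  [-∞, -∞, ∞, -∞, 47]
  [53, -∞, 53, ∞, 47]
  [-∞, -∞, -∞, -∞, ∞]
D(5):
  [∞, -∞, 88, 76, 47]
  [36, ∞, 82, 36, 47]
  [-∞, -∞, ∞, -∞, 47]
  [53, -∞, 53, ∞, 47]
  [-∞, -∞, -∞, -∞, ∞]
Answer: A*[3][1] = -∞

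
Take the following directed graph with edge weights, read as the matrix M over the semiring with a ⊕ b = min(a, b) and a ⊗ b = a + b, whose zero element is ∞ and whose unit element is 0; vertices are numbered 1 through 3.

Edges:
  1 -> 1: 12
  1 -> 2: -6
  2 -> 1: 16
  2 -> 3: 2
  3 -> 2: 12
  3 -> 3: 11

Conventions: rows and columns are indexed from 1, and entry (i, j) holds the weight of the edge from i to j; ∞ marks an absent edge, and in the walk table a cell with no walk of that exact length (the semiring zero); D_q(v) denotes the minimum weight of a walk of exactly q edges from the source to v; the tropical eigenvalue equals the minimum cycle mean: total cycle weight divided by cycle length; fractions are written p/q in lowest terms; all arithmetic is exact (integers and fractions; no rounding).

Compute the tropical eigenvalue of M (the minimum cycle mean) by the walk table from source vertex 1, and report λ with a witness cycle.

q=0: [0, ∞, ∞]
q=1: [12, -6, ∞]
q=2: [10, 6, -4]
q=3: [22, 4, 7]
Optimal cycle mean attained by: cycle 1->2->1, total (-6) + 16, length 2.
Answer: λ = 5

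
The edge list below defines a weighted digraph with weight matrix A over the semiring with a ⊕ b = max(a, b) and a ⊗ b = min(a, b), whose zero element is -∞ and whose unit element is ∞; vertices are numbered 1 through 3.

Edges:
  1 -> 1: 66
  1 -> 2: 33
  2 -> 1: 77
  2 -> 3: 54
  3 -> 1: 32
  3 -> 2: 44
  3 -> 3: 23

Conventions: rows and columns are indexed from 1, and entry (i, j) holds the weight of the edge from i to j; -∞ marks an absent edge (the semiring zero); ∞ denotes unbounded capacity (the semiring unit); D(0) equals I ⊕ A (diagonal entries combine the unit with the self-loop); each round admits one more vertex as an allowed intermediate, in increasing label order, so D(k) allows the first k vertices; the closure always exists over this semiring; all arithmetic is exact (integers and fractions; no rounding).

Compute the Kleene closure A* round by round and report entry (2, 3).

D(0):
  [∞, 33, -∞]
  [77, ∞, 54]
  [32, 44, ∞]
D(1):
  [∞, 33, -∞]
  [77, ∞, 54]
  [32, 44, ∞]
D(2):
  [∞, 33, 33]
  [77, ∞, 54]
  [44, 44, ∞]
D(3):
  [∞, 33, 33]
  [77, ∞, 54]
  [44, 44, ∞]
Answer: A*[2][3] = 54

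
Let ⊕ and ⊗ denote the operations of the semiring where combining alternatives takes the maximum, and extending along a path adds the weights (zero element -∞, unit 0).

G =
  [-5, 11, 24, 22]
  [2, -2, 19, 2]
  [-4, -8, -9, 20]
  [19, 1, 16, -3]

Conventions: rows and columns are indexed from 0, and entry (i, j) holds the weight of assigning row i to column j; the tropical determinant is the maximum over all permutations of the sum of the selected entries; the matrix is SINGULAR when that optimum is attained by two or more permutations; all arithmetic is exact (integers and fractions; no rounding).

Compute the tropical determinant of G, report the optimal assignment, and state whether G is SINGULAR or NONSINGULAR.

σ = (0, 1, 2, 3): (-5) + (-2) + (-9) + (-3) = -19
σ = (0, 1, 3, 2): (-5) + (-2) + 20 + 16 = 29
σ = (0, 2, 1, 3): (-5) + 19 + (-8) + (-3) = 3
σ = (0, 2, 3, 1): (-5) + 19 + 20 + 1 = 35
σ = (0, 3, 1, 2): (-5) + 2 + (-8) + 16 = 5
σ = (0, 3, 2, 1): (-5) + 2 + (-9) + 1 = -11
σ = (1, 0, 2, 3): 11 + 2 + (-9) + (-3) = 1
σ = (1, 0, 3, 2): 11 + 2 + 20 + 16 = 49
σ = (1, 2, 0, 3): 11 + 19 + (-4) + (-3) = 23
σ = (1, 2, 3, 0): 11 + 19 + 20 + 19 = 69
σ = (1, 3, 0, 2): 11 + 2 + (-4) + 16 = 25
σ = (1, 3, 2, 0): 11 + 2 + (-9) + 19 = 23
σ = (2, 0, 1, 3): 24 + 2 + (-8) + (-3) = 15
σ = (2, 0, 3, 1): 24 + 2 + 20 + 1 = 47
σ = (2, 1, 0, 3): 24 + (-2) + (-4) + (-3) = 15
σ = (2, 1, 3, 0): 24 + (-2) + 20 + 19 = 61
σ = (2, 3, 0, 1): 24 + 2 + (-4) + 1 = 23
σ = (2, 3, 1, 0): 24 + 2 + (-8) + 19 = 37
σ = (3, 0, 1, 2): 22 + 2 + (-8) + 16 = 32
σ = (3, 0, 2, 1): 22 + 2 + (-9) + 1 = 16
σ = (3, 1, 0, 2): 22 + (-2) + (-4) + 16 = 32
σ = (3, 1, 2, 0): 22 + (-2) + (-9) + 19 = 30
σ = (3, 2, 0, 1): 22 + 19 + (-4) + 1 = 38
σ = (3, 2, 1, 0): 22 + 19 + (-8) + 19 = 52
Optimal value attained by: σ = (1, 2, 3, 0).
Answer: det⊕(G) = 69; verdict: NONSINGULAR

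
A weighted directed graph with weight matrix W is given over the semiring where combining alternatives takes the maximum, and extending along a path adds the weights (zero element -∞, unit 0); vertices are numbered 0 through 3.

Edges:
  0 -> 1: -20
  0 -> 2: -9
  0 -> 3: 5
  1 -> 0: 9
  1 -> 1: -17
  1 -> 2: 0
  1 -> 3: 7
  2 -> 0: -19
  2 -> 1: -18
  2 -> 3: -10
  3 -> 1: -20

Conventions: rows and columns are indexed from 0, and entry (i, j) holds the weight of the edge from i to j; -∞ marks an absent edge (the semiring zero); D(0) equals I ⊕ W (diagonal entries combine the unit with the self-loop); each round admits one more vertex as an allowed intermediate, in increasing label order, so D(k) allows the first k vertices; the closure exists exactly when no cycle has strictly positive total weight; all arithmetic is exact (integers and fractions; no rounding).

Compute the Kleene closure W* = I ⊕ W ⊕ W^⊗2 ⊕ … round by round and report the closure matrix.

D(0):
  [0, -20, -9, 5]
  [9, 0, 0, 7]
  [-19, -18, 0, -10]
  [-∞, -20, -∞, 0]
D(1):
  [0, -20, -9, 5]
  [9, 0, 0, 14]
  [-19, -18, 0, -10]
  [-∞, -20, -∞, 0]
D(2):
  [0, -20, -9, 5]
  [9, 0, 0, 14]
  [-9, -18, 0, -4]
  [-11, -20, -20, 0]
D(3):
  [0, -20, -9, 5]
  [9, 0, 0, 14]
  [-9, -18, 0, -4]
  [-11, -20, -20, 0]
D(4):
  [0, -15, -9, 5]
  [9, 0, 0, 14]
  [-9, -18, 0, -4]
  [-11, -20, -20, 0]
Answer: W* = [[0, -15, -9, 5], [9, 0, 0, 14], [-9, -18, 0, -4], [-11, -20, -20, 0]]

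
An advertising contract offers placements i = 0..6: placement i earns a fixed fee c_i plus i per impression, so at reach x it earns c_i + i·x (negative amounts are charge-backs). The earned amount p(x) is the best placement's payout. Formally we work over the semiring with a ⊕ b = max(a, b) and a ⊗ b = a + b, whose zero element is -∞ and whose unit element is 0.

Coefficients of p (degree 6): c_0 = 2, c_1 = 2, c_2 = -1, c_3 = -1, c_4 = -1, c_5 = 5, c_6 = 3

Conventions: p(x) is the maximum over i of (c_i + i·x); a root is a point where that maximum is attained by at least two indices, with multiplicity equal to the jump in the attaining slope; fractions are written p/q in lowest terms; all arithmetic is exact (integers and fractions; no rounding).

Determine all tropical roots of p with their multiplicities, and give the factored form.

hull edge (i=0, c=2) to (i=5, c=5): slope 3/5, span 5
hull edge (i=5, c=5) to (i=6, c=3): slope -2, span 1
Factored form: p(x) = 3 ⊗ (x ⊕ (-3/5)) ⊗ (x ⊕ (-3/5)) ⊗ (x ⊕ (-3/5)) ⊗ (x ⊕ (-3/5)) ⊗ (x ⊕ (-3/5)) ⊗ (x ⊕ 2)
Answer: roots = -3/5 (mult 5), 2 (mult 1)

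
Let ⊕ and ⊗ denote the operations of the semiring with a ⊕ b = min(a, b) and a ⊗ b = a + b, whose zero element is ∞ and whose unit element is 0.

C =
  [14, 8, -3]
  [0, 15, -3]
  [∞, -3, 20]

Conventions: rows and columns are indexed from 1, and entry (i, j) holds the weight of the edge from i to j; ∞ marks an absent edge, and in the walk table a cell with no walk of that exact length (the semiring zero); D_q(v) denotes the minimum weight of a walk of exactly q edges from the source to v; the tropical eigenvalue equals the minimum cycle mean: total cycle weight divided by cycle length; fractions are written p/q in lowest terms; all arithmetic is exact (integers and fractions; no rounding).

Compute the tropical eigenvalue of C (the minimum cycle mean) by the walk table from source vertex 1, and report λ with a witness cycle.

q=0: [0, ∞, ∞]
q=1: [14, 8, -3]
q=2: [8, -6, 5]
q=3: [-6, 2, -9]
Optimal cycle mean attained by: cycle 2->3->2, total (-3) + (-3), length 2.
Answer: λ = -3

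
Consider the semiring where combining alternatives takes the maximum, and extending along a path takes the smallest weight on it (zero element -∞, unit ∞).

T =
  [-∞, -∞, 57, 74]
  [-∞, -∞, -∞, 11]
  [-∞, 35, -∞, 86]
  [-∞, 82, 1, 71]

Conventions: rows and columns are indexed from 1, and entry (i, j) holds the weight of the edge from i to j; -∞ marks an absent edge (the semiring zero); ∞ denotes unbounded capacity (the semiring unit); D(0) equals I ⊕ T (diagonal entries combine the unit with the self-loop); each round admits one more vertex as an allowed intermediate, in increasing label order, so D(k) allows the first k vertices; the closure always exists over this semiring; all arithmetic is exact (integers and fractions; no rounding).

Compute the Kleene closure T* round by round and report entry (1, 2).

D(0):
  [∞, -∞, 57, 74]
  [-∞, ∞, -∞, 11]
  [-∞, 35, ∞, 86]
  [-∞, 82, 1, ∞]
D(1):
  [∞, -∞, 57, 74]
  [-∞, ∞, -∞, 11]
  [-∞, 35, ∞, 86]
  [-∞, 82, 1, ∞]
D(2):
  [∞, -∞, 57, 74]
  [-∞, ∞, -∞, 11]
  [-∞, 35, ∞, 86]
  [-∞, 82, 1, ∞]
D(3):
  [∞, 35, 57, 74]
  [-∞, ∞, -∞, 11]
  [-∞, 35, ∞, 86]
  [-∞, 82, 1, ∞]
D(4):
  [∞, 74, 57, 74]
  [-∞, ∞, 1, 11]
  [-∞, 82, ∞, 86]
  [-∞, 82, 1, ∞]
Answer: T*[1][2] = 74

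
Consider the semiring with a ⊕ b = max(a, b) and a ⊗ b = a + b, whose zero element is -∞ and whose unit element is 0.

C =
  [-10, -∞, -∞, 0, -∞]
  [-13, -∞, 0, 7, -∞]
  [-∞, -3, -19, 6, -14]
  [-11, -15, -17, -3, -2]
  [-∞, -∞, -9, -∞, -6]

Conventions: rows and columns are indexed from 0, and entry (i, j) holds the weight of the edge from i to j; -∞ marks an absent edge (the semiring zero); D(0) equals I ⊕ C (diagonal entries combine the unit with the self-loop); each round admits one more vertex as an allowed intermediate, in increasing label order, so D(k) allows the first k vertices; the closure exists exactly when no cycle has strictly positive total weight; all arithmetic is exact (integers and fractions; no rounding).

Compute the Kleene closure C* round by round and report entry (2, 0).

D(0):
  [0, -∞, -∞, 0, -∞]
  [-13, 0, 0, 7, -∞]
  [-∞, -3, 0, 6, -14]
  [-11, -15, -17, 0, -2]
  [-∞, -∞, -9, -∞, 0]
D(1):
  [0, -∞, -∞, 0, -∞]
  [-13, 0, 0, 7, -∞]
  [-∞, -3, 0, 6, -14]
  [-11, -15, -17, 0, -2]
  [-∞, -∞, -9, -∞, 0]
D(2):
  [0, -∞, -∞, 0, -∞]
  [-13, 0, 0, 7, -∞]
  [-16, -3, 0, 6, -14]
  [-11, -15, -15, 0, -2]
  [-∞, -∞, -9, -∞, 0]
D(3):
  [0, -∞, -∞, 0, -∞]
  [-13, 0, 0, 7, -14]
  [-16, -3, 0, 6, -14]
  [-11, -15, -15, 0, -2]
  [-25, -12, -9, -3, 0]
D(4):
  [0, -15, -15, 0, -2]
  [-4, 0, 0, 7, 5]
  [-5, -3, 0, 6, 4]
  [-11, -15, -15, 0, -2]
  [-14, -12, -9, -3, 0]
D(5):
  [0, -14, -11, 0, -2]
  [-4, 0, 0, 7, 5]
  [-5, -3, 0, 6, 4]
  [-11, -14, -11, 0, -2]
  [-14, -12, -9, -3, 0]
Answer: C*[2][0] = -5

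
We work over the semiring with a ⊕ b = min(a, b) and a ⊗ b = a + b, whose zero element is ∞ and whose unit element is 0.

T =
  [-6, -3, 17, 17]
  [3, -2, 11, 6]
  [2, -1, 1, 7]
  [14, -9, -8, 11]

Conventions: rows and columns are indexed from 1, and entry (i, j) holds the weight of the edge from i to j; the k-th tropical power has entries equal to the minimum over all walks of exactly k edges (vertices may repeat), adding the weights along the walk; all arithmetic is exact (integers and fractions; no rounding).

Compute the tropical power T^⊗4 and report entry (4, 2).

T^⊗2:
  [-12, -9, 8, 3]
  [-3, -4, -2, 4]
  [-4, -3, -1, 5]
  [-6, -11, -7, -3]
T^⊗3:
  [-18, -15, -5, -3]
  [-9, -6, -4, 2]
  [-10, -7, -3, 3]
  [-12, -13, -11, -5]
T^⊗4:
  [-24, -21, -11, -9]
  [-15, -12, -6, 0]
  [-16, -13, -5, -1]
  [-18, -15, -13, -7]
Key observation: the optimum is the walk 4->2->1->1->2, with weight (-9) + 3 + (-6) + (-3) = -15.
Optimal value attained by: walk 4->2->1->1->2.
Answer: (T^⊗4)[4][2] = -15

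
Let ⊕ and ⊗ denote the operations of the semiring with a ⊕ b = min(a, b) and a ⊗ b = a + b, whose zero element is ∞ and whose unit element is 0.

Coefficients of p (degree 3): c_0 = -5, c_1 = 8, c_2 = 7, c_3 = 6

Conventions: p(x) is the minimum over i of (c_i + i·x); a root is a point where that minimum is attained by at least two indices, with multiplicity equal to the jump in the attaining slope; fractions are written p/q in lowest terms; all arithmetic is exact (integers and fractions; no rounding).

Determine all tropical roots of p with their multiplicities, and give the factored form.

hull edge (i=0, c=-5) to (i=3, c=6): slope 11/3, span 3
Factored form: p(x) = 6 ⊗ (x ⊕ (-11/3)) ⊗ (x ⊕ (-11/3)) ⊗ (x ⊕ (-11/3))
Answer: roots = -11/3 (mult 3)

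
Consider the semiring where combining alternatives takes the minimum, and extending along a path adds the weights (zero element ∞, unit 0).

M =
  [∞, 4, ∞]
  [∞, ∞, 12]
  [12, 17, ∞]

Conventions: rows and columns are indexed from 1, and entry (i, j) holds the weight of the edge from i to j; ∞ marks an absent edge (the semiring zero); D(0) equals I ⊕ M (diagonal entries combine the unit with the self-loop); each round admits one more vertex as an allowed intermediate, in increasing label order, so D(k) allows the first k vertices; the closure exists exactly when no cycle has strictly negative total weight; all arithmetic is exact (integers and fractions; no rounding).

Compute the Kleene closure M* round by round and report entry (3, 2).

D(0):
  [0, 4, ∞]
  [∞, 0, 12]
  [12, 17, 0]
D(1):
  [0, 4, ∞]
  [∞, 0, 12]
  [12, 16, 0]
D(2):
  [0, 4, 16]
  [∞, 0, 12]
  [12, 16, 0]
D(3):
  [0, 4, 16]
  [24, 0, 12]
  [12, 16, 0]
Answer: M*[3][2] = 16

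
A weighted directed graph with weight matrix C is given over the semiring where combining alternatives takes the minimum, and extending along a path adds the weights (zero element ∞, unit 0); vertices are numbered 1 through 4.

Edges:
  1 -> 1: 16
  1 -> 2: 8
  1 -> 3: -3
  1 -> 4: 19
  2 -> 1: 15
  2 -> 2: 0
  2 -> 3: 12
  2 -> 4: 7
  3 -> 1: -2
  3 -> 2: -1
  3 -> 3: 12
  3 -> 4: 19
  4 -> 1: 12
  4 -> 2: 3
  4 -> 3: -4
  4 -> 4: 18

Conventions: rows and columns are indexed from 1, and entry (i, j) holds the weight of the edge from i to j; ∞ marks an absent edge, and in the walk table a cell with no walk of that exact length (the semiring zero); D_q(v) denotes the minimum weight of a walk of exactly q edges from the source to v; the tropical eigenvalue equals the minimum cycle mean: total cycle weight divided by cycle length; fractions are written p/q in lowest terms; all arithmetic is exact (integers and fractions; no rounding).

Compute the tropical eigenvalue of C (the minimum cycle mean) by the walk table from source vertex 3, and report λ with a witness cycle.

q=0: [∞, ∞, 0, ∞]
q=1: [-2, -1, 12, 19]
q=2: [10, -1, -5, 6]
q=3: [-7, -6, 2, 6]
q=4: [0, -6, -10, 1]
Optimal cycle mean attained by: cycle 1->3->1, total (-3) + (-2), length 2.
Answer: λ = -5/2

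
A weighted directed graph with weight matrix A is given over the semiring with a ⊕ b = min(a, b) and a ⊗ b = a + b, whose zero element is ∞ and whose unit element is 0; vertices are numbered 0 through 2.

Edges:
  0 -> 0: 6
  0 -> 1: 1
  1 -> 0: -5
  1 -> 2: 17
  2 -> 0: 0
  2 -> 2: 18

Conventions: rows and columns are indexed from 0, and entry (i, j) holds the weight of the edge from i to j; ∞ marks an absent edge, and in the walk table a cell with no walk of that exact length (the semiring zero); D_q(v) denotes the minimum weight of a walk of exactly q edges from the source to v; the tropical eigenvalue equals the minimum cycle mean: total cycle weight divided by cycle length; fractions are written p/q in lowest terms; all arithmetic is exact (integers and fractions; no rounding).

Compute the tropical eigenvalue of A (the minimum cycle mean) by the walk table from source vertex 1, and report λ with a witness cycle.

q=0: [∞, 0, ∞]
q=1: [-5, ∞, 17]
q=2: [1, -4, 35]
q=3: [-9, 2, 13]
Optimal cycle mean attained by: cycle 0->1->0, total 1 + (-5), length 2.
Answer: λ = -2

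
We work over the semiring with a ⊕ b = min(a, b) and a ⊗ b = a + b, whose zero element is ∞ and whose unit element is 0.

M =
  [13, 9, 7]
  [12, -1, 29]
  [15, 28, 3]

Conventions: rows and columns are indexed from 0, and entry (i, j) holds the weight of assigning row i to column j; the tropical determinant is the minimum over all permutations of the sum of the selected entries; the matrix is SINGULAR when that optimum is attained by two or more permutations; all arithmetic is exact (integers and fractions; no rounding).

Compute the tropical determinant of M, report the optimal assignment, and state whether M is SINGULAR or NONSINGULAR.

σ = (0, 1, 2): 13 + (-1) + 3 = 15
σ = (0, 2, 1): 13 + 29 + 28 = 70
σ = (1, 0, 2): 9 + 12 + 3 = 24
σ = (1, 2, 0): 9 + 29 + 15 = 53
σ = (2, 0, 1): 7 + 12 + 28 = 47
σ = (2, 1, 0): 7 + (-1) + 15 = 21
Optimal value attained by: σ = (0, 1, 2).
Answer: det⊕(M) = 15; verdict: NONSINGULAR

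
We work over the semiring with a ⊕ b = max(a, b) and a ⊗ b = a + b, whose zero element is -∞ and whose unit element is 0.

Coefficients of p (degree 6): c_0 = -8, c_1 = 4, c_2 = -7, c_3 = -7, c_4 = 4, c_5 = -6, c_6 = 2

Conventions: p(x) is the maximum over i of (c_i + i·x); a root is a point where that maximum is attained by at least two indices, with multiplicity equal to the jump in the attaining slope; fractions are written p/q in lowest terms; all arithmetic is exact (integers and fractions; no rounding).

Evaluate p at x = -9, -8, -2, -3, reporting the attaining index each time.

p(-9) = max(-8+0·(-9)=-8, 4+1·(-9)=-5, -7+2·(-9)=-25, -7+3·(-9)=-34, 4+4·(-9)=-32, -6+5·(-9)=-51, 2+6·(-9)=-52) = -5 (attained by i=1)
p(-8) = max(-8+0·(-8)=-8, 4+1·(-8)=-4, -7+2·(-8)=-23, -7+3·(-8)=-31, 4+4·(-8)=-28, -6+5·(-8)=-46, 2+6·(-8)=-46) = -4 (attained by i=1)
p(-2) = max(-8+0·(-2)=-8, 4+1·(-2)=2, -7+2·(-2)=-11, -7+3·(-2)=-13, 4+4·(-2)=-4, -6+5·(-2)=-16, 2+6·(-2)=-10) = 2 (attained by i=1)
p(-3) = max(-8+0·(-3)=-8, 4+1·(-3)=1, -7+2·(-3)=-13, -7+3·(-3)=-16, 4+4·(-3)=-8, -6+5·(-3)=-21, 2+6·(-3)=-16) = 1 (attained by i=1)
Answer: p(-9) = -5; p(-8) = -4; p(-2) = 2; p(-3) = 1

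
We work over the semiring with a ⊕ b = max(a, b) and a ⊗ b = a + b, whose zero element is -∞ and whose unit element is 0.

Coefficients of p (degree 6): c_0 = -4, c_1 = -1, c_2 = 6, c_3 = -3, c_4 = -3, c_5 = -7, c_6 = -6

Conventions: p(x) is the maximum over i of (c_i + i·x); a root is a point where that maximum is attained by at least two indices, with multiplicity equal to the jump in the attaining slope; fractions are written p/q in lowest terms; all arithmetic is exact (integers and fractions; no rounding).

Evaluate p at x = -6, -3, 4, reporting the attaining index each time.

p(-6) = max(-4+0·(-6)=-4, -1+1·(-6)=-7, 6+2·(-6)=-6, -3+3·(-6)=-21, -3+4·(-6)=-27, -7+5·(-6)=-37, -6+6·(-6)=-42) = -4 (attained by i=0)
p(-3) = max(-4+0·(-3)=-4, -1+1·(-3)=-4, 6+2·(-3)=0, -3+3·(-3)=-12, -3+4·(-3)=-15, -7+5·(-3)=-22, -6+6·(-3)=-24) = 0 (attained by i=2)
p(4) = max(-4+0·4=-4, -1+1·4=3, 6+2·4=14, -3+3·4=9, -3+4·4=13, -7+5·4=13, -6+6·4=18) = 18 (attained by i=6)
Answer: p(-6) = -4; p(-3) = 0; p(4) = 18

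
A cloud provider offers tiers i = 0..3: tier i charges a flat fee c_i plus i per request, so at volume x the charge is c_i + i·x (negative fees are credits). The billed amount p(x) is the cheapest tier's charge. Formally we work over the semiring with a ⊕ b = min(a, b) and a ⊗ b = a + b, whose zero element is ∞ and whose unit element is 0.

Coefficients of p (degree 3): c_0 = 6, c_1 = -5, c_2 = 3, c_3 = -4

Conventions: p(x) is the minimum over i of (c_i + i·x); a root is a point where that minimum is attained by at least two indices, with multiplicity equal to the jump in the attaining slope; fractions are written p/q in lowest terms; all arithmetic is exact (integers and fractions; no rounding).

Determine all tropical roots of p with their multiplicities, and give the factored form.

hull edge (i=0, c=6) to (i=1, c=-5): slope -11, span 1
hull edge (i=1, c=-5) to (i=3, c=-4): slope 1/2, span 2
Factored form: p(x) = -4 ⊗ (x ⊕ (-1/2)) ⊗ (x ⊕ (-1/2)) ⊗ (x ⊕ 11)
Answer: roots = -1/2 (mult 2), 11 (mult 1)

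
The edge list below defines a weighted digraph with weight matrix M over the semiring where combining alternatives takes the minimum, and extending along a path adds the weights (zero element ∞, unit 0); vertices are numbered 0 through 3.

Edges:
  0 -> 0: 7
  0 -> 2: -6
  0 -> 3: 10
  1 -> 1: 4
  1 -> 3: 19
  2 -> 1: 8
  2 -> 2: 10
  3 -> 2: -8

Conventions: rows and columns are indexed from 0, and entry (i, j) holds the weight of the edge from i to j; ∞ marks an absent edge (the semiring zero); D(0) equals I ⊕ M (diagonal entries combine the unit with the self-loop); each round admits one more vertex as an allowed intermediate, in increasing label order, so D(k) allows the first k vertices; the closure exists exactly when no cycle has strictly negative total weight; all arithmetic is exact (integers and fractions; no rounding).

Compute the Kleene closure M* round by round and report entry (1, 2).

D(0):
  [0, ∞, -6, 10]
  [∞, 0, ∞, 19]
  [∞, 8, 0, ∞]
  [∞, ∞, -8, 0]
D(1):
  [0, ∞, -6, 10]
  [∞, 0, ∞, 19]
  [∞, 8, 0, ∞]
  [∞, ∞, -8, 0]
D(2):
  [0, ∞, -6, 10]
  [∞, 0, ∞, 19]
  [∞, 8, 0, 27]
  [∞, ∞, -8, 0]
D(3):
  [0, 2, -6, 10]
  [∞, 0, ∞, 19]
  [∞, 8, 0, 27]
  [∞, 0, -8, 0]
D(4):
  [0, 2, -6, 10]
  [∞, 0, 11, 19]
  [∞, 8, 0, 27]
  [∞, 0, -8, 0]
Answer: M*[1][2] = 11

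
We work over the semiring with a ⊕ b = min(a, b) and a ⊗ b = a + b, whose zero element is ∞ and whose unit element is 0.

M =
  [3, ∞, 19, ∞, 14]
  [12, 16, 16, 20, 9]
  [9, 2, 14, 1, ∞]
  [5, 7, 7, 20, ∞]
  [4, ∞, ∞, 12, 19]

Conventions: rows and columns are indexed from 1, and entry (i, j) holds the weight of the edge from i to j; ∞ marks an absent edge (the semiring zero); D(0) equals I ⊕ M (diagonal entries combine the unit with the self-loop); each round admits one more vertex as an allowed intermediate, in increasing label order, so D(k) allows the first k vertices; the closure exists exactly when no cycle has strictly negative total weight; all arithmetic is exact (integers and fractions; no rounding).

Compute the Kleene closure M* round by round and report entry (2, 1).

D(0):
  [0, ∞, 19, ∞, 14]
  [12, 0, 16, 20, 9]
  [9, 2, 0, 1, ∞]
  [5, 7, 7, 0, ∞]
  [4, ∞, ∞, 12, 0]
D(1):
  [0, ∞, 19, ∞, 14]
  [12, 0, 16, 20, 9]
  [9, 2, 0, 1, 23]
  [5, 7, 7, 0, 19]
  [4, ∞, 23, 12, 0]
D(2):
  [0, ∞, 19, ∞, 14]
  [12, 0, 16, 20, 9]
  [9, 2, 0, 1, 11]
  [5, 7, 7, 0, 16]
  [4, ∞, 23, 12, 0]
D(3):
  [0, 21, 19, 20, 14]
  [12, 0, 16, 17, 9]
  [9, 2, 0, 1, 11]
  [5, 7, 7, 0, 16]
  [4, 25, 23, 12, 0]
D(4):
  [0, 21, 19, 20, 14]
  [12, 0, 16, 17, 9]
  [6, 2, 0, 1, 11]
  [5, 7, 7, 0, 16]
  [4, 19, 19, 12, 0]
D(5):
  [0, 21, 19, 20, 14]
  [12, 0, 16, 17, 9]
  [6, 2, 0, 1, 11]
  [5, 7, 7, 0, 16]
  [4, 19, 19, 12, 0]
Answer: M*[2][1] = 12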